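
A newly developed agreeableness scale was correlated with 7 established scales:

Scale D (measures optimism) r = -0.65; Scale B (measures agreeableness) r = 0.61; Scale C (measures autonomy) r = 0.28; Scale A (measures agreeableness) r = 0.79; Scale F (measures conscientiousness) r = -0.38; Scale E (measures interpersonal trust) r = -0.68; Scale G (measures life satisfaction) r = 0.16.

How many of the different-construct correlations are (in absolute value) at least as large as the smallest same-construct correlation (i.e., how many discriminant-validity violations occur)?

2

Convergent (same construct = agreeableness): Scale B, Scale A.
Smallest convergent = 0.61. Discriminant |r|: 0.65, 0.28, 0.38, 0.68, 0.16; count ≥ 0.61 → 2.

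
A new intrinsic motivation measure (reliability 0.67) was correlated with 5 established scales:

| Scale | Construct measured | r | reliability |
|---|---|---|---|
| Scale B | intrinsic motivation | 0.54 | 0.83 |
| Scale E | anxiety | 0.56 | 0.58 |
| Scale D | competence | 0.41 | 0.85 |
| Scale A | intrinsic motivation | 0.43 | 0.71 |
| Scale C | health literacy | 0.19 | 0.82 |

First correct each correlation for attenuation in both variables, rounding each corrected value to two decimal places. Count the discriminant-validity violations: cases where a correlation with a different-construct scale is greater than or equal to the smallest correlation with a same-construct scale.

Disattenuated r (r / √(r_scale · r_new)):
  Scale B (conv): 0.54 / √(0.83·0.67) = 0.72
  Scale E (disc): 0.56 / √(0.58·0.67) = 0.90
  Scale D (disc): 0.41 / √(0.85·0.67) = 0.54
  Scale A (conv): 0.43 / √(0.71·0.67) = 0.62
  Scale C (disc): 0.19 / √(0.82·0.67) = 0.26
Smallest convergent = 0.62. Discriminant values: 0.90, 0.54, 0.26; count ≥ 0.62 → 1.

1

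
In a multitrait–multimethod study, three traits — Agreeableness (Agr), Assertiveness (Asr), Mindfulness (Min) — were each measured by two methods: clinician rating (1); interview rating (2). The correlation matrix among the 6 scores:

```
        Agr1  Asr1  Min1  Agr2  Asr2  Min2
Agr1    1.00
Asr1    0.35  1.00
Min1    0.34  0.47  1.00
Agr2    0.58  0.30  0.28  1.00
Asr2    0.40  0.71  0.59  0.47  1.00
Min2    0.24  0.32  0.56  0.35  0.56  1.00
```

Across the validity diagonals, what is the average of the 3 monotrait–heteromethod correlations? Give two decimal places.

0.62

Convergent values: 0.58, 0.71, 0.56; mean = 1.85/3 = 0.62.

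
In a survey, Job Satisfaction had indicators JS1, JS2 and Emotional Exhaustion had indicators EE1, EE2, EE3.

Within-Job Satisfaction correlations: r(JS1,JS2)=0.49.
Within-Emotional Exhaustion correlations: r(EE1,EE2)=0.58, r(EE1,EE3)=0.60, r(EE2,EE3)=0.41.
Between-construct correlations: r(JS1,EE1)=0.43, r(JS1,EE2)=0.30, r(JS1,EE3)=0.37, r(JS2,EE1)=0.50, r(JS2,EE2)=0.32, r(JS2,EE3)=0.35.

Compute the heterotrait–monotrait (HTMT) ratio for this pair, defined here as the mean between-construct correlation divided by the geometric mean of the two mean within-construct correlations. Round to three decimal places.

Between-construct mean = 2.27/6 = 0.3783.
Mean within-JS = 0.49/1 = 0.4900; mean within-EE = 1.59/3 = 0.5300.
Geometric mean = √(0.4900 × 0.5300) = 0.5096.
HTMT = 0.3783 / 0.5096 = 0.742.

0.742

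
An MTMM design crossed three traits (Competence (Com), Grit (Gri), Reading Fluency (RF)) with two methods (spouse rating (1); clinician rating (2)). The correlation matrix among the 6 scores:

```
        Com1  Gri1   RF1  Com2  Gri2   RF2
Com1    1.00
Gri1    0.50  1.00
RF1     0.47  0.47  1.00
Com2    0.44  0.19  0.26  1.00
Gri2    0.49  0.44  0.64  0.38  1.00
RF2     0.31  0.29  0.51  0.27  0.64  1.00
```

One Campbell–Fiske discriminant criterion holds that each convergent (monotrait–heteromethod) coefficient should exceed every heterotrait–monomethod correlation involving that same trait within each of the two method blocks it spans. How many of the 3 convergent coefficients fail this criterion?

3

Each convergent coefficient versus the relevant comparison correlations:
Com (methods 1·2): 0.44 vs {0.50, 0.38, 0.47, 0.27} → fail.
Gri (methods 1·2): 0.44 vs {0.50, 0.38, 0.47, 0.64} → fail.
RF (methods 1·2): 0.51 vs {0.47, 0.27, 0.47, 0.64} → fail.
3 of 3 fail.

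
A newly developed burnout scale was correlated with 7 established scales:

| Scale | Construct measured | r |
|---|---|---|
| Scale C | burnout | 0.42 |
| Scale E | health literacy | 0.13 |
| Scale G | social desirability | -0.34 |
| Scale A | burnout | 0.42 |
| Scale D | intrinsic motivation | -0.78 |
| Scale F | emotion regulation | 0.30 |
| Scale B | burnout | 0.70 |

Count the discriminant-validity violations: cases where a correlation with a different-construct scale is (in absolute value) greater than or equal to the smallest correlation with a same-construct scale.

1

Convergent (same construct = burnout): Scale C, Scale A, Scale B.
Smallest convergent = 0.42. Discriminant |r|: 0.13, 0.34, 0.78, 0.30; count ≥ 0.42 → 1.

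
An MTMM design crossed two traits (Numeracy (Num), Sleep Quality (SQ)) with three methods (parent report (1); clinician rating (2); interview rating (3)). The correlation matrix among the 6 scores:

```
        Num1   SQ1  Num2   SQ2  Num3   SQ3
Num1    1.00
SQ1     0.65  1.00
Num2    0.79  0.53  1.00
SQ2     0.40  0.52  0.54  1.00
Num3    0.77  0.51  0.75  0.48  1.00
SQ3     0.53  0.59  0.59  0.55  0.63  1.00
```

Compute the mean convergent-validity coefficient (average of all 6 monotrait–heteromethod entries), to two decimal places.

0.66

Convergent values: 0.79, 0.77, 0.75, 0.52, 0.59, 0.55; mean = 3.97/6 = 0.66.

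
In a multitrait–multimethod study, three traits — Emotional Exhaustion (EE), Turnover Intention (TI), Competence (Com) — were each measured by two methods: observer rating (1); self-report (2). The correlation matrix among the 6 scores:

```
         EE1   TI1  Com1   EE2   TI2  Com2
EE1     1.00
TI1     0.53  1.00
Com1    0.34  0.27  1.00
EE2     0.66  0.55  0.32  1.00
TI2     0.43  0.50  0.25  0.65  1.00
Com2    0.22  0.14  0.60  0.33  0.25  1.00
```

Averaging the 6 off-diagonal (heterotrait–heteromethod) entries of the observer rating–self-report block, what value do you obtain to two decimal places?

0.32

HTHM values (method 1 × method 2): 0.43, 0.22, 0.55, 0.14, 0.32, 0.25; mean = 1.91/6 = 0.32.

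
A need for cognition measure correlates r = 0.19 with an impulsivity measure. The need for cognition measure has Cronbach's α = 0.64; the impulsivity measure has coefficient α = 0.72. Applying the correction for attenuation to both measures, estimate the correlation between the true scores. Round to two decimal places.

0.28

r_true = r_obs / √(r_xx · r_yy) = 0.19 / √(0.64 × 0.72) = 0.19 / √0.4608 = 0.19 / 0.6788 ≈ 0.28.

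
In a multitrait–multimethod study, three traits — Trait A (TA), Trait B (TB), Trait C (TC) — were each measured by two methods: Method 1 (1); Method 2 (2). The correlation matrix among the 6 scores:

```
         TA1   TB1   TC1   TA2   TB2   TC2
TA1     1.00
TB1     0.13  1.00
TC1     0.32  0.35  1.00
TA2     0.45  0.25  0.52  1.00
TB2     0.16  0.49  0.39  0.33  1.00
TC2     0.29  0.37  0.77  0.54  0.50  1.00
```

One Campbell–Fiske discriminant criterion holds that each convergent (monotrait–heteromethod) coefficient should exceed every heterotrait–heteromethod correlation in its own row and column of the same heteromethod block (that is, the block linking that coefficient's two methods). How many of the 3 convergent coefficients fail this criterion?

1

Checking each validity diagonal entry against its comparison values:
TA (methods 1·2): 0.45 vs {0.16, 0.25, 0.29, 0.52} → fail.
TB (methods 1·2): 0.49 vs {0.25, 0.16, 0.37, 0.39} → pass.
TC (methods 1·2): 0.77 vs {0.52, 0.29, 0.39, 0.37} → pass.
1 of 3 fail.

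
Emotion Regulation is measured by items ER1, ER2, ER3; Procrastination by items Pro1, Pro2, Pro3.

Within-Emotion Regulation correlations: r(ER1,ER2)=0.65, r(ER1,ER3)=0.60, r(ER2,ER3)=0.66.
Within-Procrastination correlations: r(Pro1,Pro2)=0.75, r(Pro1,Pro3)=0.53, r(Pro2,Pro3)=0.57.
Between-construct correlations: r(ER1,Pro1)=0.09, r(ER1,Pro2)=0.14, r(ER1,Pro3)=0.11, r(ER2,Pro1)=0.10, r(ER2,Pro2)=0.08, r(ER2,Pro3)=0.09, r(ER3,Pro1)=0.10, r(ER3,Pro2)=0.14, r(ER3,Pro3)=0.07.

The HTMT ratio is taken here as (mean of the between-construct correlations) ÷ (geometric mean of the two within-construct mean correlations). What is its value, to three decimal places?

0.163

Mean heterotrait r = 0.92/9 = 0.1022.
Mean within-ER = 1.91/3 = 0.6367; mean within-Pro = 1.85/3 = 0.6167.
Geometric mean = √(0.6367 × 0.6167) = 0.6266.
HTMT = 0.1022 / 0.6266 = 0.163.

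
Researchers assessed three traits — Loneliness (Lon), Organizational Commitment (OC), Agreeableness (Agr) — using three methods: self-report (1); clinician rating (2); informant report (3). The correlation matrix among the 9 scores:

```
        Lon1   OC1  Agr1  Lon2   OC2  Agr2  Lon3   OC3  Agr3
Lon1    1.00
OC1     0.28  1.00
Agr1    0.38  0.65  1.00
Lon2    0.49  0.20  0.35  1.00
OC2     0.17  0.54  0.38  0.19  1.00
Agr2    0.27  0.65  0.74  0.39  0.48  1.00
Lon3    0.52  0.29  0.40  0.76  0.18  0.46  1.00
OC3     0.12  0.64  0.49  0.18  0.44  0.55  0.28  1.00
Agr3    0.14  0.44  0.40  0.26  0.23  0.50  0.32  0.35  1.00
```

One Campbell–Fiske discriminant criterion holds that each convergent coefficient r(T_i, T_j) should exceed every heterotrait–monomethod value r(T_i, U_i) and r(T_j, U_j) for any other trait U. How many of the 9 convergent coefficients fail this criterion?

Checking each validity diagonal entry against its comparison values:
Lon (methods 1·2): 0.49 vs {0.28, 0.19, 0.38, 0.39} → pass.
Lon (methods 1·3): 0.52 vs {0.28, 0.28, 0.38, 0.32} → pass.
Lon (methods 2·3): 0.76 vs {0.19, 0.28, 0.39, 0.32} → pass.
OC (methods 1·2): 0.54 vs {0.28, 0.19, 0.65, 0.48} → fail.
OC (methods 1·3): 0.64 vs {0.28, 0.28, 0.65, 0.35} → fail.
OC (methods 2·3): 0.44 vs {0.19, 0.28, 0.48, 0.35} → fail.
Agr (methods 1·2): 0.74 vs {0.38, 0.39, 0.65, 0.48} → pass.
Agr (methods 1·3): 0.40 vs {0.38, 0.32, 0.65, 0.35} → fail.
Agr (methods 2·3): 0.50 vs {0.39, 0.32, 0.48, 0.35} → pass.
4 of 9 fail.

4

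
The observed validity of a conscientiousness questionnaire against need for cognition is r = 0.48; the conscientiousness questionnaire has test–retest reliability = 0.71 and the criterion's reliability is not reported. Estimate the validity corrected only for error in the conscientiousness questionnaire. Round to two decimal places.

Single correction: r_c = r_obs / √r_xx = 0.48 / √0.71 = 0.48 / 0.8426 ≈ 0.57.

0.57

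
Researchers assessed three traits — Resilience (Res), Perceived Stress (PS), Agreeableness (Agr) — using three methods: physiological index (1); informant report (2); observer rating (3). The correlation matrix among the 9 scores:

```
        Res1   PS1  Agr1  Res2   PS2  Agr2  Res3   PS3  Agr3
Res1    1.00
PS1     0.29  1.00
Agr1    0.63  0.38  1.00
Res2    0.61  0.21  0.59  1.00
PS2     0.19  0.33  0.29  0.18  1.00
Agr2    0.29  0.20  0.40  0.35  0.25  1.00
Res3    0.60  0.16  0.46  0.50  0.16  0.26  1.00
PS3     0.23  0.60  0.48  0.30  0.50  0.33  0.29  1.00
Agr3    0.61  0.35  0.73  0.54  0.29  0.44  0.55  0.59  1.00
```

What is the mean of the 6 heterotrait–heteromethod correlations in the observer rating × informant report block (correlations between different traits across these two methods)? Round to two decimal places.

HTHM values (method 3 × method 2): 0.16, 0.26, 0.30, 0.33, 0.54, 0.29; mean = 1.88/6 = 0.31.

0.31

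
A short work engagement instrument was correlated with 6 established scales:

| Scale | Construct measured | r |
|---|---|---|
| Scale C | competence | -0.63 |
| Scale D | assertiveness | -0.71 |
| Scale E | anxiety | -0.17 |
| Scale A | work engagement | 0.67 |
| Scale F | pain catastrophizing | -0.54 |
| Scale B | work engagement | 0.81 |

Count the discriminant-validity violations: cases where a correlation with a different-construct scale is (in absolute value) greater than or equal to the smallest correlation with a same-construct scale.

1

Convergent (same construct = work engagement): Scale A, Scale B.
Smallest convergent = 0.67. Discriminant |r|: 0.63, 0.71, 0.17, 0.54; count ≥ 0.67 → 1.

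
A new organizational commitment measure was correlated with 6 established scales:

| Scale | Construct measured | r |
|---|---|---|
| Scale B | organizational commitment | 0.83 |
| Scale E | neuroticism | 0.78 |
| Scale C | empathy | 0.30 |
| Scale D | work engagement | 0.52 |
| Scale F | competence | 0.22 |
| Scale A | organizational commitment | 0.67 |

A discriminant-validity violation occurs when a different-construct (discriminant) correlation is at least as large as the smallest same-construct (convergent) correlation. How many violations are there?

Convergent (same construct = organizational commitment): Scale B, Scale A.
Smallest convergent = 0.67. Discriminant values: 0.78, 0.30, 0.52, 0.22; count ≥ 0.67 → 1.

1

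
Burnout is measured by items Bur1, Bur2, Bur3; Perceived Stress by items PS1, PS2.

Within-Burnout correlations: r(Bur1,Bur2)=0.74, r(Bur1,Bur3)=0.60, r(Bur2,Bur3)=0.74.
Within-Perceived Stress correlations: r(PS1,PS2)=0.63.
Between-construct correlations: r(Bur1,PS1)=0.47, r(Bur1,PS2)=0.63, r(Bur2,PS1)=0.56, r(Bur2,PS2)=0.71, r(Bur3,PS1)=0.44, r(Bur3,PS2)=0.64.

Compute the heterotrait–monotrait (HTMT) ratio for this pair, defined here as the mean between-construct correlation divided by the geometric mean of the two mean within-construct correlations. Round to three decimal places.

0.870

Mean heterotrait r = 3.45/6 = 0.5750.
Mean within-Bur = 2.08/3 = 0.6933; mean within-PS = 0.63/1 = 0.6300.
Geometric mean = √(0.6933 × 0.6300) = 0.6609.
HTMT = 0.5750 / 0.6609 = 0.870.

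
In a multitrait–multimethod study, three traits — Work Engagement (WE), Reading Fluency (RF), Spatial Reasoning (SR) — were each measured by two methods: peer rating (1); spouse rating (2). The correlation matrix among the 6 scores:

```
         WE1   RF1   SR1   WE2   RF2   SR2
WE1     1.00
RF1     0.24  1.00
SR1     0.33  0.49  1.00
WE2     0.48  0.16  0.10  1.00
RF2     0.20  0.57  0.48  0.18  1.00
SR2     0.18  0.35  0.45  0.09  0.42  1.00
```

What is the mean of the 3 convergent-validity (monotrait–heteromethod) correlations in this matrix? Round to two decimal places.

Convergent values: 0.48, 0.57, 0.45; mean = 1.50/3 = 0.50.

0.50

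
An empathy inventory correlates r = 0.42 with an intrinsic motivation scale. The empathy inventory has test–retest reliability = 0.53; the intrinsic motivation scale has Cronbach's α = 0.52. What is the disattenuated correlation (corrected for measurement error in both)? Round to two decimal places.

0.80

r_true = r_obs / √(r_xx · r_yy) = 0.42 / √(0.53 × 0.52) = 0.42 / √0.2756 = 0.42 / 0.5250 ≈ 0.80.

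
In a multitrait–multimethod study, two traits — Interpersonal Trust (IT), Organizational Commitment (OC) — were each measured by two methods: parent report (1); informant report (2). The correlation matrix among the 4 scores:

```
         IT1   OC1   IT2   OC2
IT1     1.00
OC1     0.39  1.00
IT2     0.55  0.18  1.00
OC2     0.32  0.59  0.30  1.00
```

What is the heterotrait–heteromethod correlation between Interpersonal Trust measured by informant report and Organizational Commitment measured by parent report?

Different traits and methods: r(IT2, OC1) = 0.18.

0.18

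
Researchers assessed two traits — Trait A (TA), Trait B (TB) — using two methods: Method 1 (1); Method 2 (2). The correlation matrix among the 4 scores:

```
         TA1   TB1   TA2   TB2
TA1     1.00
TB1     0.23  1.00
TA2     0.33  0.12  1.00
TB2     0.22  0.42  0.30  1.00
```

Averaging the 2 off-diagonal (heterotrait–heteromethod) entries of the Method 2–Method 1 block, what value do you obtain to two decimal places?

0.17

HTHM values (method 2 × method 1): 0.12, 0.22; mean = 0.34/2 = 0.17.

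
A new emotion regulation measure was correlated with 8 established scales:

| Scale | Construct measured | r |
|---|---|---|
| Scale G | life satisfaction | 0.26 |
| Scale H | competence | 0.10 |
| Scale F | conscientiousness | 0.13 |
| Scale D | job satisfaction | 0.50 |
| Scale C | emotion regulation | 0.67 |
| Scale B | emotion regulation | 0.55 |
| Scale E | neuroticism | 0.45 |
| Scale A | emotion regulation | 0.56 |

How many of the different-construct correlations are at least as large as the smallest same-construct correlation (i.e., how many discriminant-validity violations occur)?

0

Convergent (same construct = emotion regulation): Scale C, Scale B, Scale A.
Smallest convergent = 0.55. Discriminant values: 0.26, 0.10, 0.13, 0.50, 0.45; count ≥ 0.55 → 0.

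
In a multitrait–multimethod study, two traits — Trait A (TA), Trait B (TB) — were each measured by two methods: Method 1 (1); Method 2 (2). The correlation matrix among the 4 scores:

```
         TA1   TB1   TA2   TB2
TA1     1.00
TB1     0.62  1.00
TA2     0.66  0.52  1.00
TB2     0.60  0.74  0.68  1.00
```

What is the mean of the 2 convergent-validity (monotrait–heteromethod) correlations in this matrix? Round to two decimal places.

0.70

Convergent values: 0.66, 0.74; mean = 1.40/2 = 0.70.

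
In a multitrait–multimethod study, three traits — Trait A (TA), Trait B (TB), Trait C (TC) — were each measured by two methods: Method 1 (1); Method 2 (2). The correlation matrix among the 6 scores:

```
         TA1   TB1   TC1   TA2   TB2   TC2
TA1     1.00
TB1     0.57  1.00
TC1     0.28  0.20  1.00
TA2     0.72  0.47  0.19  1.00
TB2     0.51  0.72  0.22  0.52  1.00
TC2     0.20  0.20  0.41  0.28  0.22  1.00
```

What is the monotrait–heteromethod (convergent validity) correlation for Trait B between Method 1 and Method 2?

Same trait (TB), different methods: r(TB1, TB2) = 0.72.

0.72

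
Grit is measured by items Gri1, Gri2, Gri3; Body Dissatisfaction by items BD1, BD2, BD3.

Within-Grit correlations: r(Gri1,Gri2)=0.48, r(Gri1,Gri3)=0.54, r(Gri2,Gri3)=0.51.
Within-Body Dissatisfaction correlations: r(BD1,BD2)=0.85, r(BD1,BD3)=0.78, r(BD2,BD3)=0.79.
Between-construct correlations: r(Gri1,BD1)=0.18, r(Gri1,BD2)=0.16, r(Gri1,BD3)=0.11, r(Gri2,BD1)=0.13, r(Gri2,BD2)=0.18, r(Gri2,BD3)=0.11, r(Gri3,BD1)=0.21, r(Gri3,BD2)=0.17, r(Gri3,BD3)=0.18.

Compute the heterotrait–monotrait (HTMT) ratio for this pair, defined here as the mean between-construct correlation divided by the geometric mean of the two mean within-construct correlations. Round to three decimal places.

0.248

Mean heterotrait r = 1.43/9 = 0.1589.
Mean within-Gri = 1.53/3 = 0.5100; mean within-BD = 2.42/3 = 0.8067.
Geometric mean = √(0.5100 × 0.8067) = 0.6414.
HTMT = 0.1589 / 0.6414 = 0.248.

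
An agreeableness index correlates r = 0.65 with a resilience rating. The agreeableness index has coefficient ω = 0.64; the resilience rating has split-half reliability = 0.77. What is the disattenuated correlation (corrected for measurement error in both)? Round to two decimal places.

0.93

r_true = r_obs / √(r_xx · r_yy) = 0.65 / √(0.64 × 0.77) = 0.65 / √0.4928 = 0.65 / 0.7020 ≈ 0.93.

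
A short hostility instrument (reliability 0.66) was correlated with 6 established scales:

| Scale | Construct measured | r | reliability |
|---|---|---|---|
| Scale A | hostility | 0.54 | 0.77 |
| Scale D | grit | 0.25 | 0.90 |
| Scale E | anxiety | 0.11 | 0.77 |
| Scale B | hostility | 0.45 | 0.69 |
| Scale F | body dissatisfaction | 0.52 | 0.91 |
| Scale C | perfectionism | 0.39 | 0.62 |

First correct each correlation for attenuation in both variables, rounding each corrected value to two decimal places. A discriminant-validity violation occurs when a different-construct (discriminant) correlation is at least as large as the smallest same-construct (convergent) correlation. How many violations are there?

Disattenuated r (r / √(r_scale · r_new)):
  Scale A (conv): 0.54 / √(0.77·0.66) = 0.76
  Scale D (disc): 0.25 / √(0.90·0.66) = 0.32
  Scale E (disc): 0.11 / √(0.77·0.66) = 0.15
  Scale B (conv): 0.45 / √(0.69·0.66) = 0.67
  Scale F (disc): 0.52 / √(0.91·0.66) = 0.67
  Scale C (disc): 0.39 / √(0.62·0.66) = 0.61
Smallest convergent = 0.67. Discriminant values: 0.32, 0.15, 0.67, 0.61; count ≥ 0.67 → 1.

1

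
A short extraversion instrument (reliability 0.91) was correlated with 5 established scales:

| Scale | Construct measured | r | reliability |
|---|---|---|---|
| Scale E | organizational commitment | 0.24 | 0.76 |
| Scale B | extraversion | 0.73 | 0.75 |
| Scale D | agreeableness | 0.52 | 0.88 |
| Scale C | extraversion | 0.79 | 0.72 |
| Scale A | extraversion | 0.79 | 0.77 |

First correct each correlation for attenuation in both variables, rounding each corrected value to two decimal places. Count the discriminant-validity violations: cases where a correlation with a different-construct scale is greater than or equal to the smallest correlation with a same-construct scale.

Disattenuated r (r / √(r_scale · r_new)):
  Scale E (disc): 0.24 / √(0.76·0.91) = 0.29
  Scale B (conv): 0.73 / √(0.75·0.91) = 0.88
  Scale D (disc): 0.52 / √(0.88·0.91) = 0.58
  Scale C (conv): 0.79 / √(0.72·0.91) = 0.98
  Scale A (conv): 0.79 / √(0.77·0.91) = 0.94
Smallest convergent = 0.88. Discriminant values: 0.29, 0.58; count ≥ 0.88 → 0.

0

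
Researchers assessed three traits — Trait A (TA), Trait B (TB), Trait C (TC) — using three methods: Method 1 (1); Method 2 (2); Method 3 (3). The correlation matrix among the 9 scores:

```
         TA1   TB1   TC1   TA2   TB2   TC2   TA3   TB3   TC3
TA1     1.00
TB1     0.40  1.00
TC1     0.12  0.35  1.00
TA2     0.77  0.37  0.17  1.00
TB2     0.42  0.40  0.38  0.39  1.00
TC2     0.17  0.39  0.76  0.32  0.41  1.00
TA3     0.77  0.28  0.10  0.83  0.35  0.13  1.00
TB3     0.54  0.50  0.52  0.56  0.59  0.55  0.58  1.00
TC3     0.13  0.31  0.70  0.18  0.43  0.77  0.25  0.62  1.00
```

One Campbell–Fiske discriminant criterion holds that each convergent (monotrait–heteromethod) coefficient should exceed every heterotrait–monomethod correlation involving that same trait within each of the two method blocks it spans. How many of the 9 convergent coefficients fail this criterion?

3

Checking each validity diagonal entry against its comparison values:
TA (methods 1·2): 0.77 vs {0.40, 0.39, 0.12, 0.32} → pass.
TA (methods 1·3): 0.77 vs {0.40, 0.58, 0.12, 0.25} → pass.
TA (methods 2·3): 0.83 vs {0.39, 0.58, 0.32, 0.25} → pass.
TB (methods 1·2): 0.40 vs {0.40, 0.39, 0.35, 0.41} → fail.
TB (methods 1·3): 0.50 vs {0.40, 0.58, 0.35, 0.62} → fail.
TB (methods 2·3): 0.59 vs {0.39, 0.58, 0.41, 0.62} → fail.
TC (methods 1·2): 0.76 vs {0.12, 0.32, 0.35, 0.41} → pass.
TC (methods 1·3): 0.70 vs {0.12, 0.25, 0.35, 0.62} → pass.
TC (methods 2·3): 0.77 vs {0.32, 0.25, 0.41, 0.62} → pass.
3 of 9 fail.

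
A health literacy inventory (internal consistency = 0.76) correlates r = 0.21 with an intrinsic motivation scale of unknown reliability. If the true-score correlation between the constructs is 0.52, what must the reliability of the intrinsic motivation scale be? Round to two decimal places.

r_true = r_obs / √(r_xx · r_yy) ⇒ 0.52 = 0.21 / √(0.76 · r_yy).
√(0.76 · r_yy) = 0.21 / 0.52 = 0.4038; 0.76 · r_yy = 0.1631; r_yy = 0.1631 / 0.76 ≈ 0.21.

0.21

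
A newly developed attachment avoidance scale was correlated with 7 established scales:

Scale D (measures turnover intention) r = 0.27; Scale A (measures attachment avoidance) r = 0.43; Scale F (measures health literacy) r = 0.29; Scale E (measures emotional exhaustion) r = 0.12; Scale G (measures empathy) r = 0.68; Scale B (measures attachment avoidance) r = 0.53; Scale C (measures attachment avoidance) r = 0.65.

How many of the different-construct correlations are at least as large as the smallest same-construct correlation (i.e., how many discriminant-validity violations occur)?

Convergent (same construct = attachment avoidance): Scale A, Scale B, Scale C.
Smallest convergent = 0.43. Discriminant values: 0.27, 0.29, 0.12, 0.68; count ≥ 0.43 → 1.

1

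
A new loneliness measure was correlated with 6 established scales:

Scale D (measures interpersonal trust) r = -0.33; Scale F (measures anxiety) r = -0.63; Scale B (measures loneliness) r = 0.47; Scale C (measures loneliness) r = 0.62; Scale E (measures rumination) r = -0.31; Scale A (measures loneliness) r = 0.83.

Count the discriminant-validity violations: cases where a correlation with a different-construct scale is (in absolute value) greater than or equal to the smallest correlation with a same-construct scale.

Convergent (same construct = loneliness): Scale B, Scale C, Scale A.
Smallest convergent = 0.47. Discriminant |r|: 0.33, 0.63, 0.31; count ≥ 0.47 → 1.

1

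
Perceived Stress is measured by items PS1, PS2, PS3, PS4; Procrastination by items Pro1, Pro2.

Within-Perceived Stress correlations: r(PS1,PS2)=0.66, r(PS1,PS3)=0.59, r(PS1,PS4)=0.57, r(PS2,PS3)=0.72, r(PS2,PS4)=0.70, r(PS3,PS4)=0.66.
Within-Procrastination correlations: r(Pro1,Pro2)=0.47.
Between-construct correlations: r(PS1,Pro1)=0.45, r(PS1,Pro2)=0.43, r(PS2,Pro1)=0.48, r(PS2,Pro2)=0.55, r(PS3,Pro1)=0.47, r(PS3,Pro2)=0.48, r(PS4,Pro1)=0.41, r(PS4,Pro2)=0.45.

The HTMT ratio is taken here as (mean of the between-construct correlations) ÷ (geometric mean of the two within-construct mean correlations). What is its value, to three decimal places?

Mean between = 3.72/8 = 0.4650.
Mean within-PS = 3.90/6 = 0.6500; mean within-Pro = 0.47/1 = 0.4700.
Geometric mean = √(0.6500 × 0.4700) = 0.5527.
HTMT = 0.4650 / 0.5527 = 0.841.

0.841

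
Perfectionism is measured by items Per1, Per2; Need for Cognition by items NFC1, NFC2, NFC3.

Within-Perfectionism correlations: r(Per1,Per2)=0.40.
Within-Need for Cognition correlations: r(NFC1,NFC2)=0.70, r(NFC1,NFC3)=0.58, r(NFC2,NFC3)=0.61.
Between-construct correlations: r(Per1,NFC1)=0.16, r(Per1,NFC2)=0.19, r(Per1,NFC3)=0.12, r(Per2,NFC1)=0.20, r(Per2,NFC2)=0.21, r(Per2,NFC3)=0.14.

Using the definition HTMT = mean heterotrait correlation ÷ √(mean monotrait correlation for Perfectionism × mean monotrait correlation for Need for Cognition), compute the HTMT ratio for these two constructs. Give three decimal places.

0.339

Between-construct mean = 1.02/6 = 0.1700.
Mean within-Per = 0.40/1 = 0.4000; mean within-NFC = 1.89/3 = 0.6300.
Geometric mean = √(0.4000 × 0.6300) = 0.5020.
HTMT = 0.1700 / 0.5020 = 0.339.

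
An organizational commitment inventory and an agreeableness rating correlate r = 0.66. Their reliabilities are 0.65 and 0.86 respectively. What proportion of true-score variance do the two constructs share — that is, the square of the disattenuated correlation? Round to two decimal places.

0.78

Disattenuated r = 0.66 / √(0.65 × 0.86) = 0.66 / 0.7477 = 0.8827.
Shared true-score variance = 0.8827² = 0.7792 ≈ 0.78.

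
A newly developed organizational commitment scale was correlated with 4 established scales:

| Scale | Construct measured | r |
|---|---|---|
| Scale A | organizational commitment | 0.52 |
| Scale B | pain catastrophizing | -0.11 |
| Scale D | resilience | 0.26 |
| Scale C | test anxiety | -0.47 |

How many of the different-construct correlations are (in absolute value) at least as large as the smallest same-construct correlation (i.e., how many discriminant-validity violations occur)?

0

Convergent (same construct = organizational commitment): Scale A.
Smallest convergent = 0.52. Discriminant |r|: 0.11, 0.26, 0.47; count ≥ 0.52 → 0.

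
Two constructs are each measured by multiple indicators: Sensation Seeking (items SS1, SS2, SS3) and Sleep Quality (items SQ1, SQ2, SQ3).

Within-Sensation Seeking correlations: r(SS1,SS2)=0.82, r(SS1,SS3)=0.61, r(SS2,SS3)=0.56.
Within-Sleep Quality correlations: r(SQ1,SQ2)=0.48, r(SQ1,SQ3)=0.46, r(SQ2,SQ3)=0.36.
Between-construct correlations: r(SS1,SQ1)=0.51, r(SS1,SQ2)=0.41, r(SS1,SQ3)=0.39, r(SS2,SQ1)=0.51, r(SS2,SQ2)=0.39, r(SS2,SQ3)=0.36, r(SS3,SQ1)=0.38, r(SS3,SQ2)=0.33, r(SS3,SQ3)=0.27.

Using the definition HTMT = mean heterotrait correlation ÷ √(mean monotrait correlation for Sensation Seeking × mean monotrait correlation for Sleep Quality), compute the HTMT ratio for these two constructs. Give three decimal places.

0.736

Mean between = 3.55/9 = 0.3944.
Mean within-SS = 1.99/3 = 0.6633; mean within-SQ = 1.30/3 = 0.4333.
Geometric mean = √(0.6633 × 0.4333) = 0.5361.
HTMT = 0.3944 / 0.5361 = 0.736.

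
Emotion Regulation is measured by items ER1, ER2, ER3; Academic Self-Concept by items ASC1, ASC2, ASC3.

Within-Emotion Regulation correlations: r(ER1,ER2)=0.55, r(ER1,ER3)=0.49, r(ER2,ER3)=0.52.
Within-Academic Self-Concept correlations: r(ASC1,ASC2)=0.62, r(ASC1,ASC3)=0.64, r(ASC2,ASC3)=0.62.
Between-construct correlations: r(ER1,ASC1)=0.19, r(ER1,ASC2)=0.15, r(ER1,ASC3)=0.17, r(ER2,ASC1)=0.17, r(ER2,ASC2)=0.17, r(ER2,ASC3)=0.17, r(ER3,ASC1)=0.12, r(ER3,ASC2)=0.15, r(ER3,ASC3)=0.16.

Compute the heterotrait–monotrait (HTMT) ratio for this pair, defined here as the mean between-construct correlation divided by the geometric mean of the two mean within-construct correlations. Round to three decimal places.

Between-construct mean = 1.45/9 = 0.1611.
Mean within-ER = 1.56/3 = 0.5200; mean within-ASC = 1.88/3 = 0.6267.
Geometric mean = √(0.5200 × 0.6267) = 0.5709.
HTMT = 0.1611 / 0.5709 = 0.282.

0.282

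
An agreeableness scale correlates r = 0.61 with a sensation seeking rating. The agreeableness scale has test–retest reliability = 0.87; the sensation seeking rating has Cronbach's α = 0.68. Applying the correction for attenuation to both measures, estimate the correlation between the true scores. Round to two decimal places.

0.79

r_true = r_obs / √(r_xx · r_yy) = 0.61 / √(0.87 × 0.68) = 0.61 / √0.5916 = 0.61 / 0.7692 ≈ 0.79.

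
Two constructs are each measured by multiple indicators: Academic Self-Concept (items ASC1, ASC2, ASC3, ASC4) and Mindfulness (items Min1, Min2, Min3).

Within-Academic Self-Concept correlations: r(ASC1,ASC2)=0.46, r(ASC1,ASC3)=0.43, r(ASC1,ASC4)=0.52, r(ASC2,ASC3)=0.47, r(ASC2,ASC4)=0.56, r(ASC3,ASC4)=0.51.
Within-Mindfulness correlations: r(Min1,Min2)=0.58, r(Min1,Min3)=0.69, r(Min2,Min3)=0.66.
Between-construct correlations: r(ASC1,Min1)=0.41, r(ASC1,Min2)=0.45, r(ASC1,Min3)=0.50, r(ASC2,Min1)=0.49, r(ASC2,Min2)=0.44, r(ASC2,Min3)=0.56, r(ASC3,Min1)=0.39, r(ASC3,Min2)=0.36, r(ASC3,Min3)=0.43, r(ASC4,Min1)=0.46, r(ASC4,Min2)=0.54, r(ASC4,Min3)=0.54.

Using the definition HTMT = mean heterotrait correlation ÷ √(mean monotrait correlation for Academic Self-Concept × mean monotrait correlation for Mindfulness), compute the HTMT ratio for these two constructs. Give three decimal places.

Mean between = 5.57/12 = 0.4642.
Mean within-ASC = 2.95/6 = 0.4917; mean within-Min = 1.93/3 = 0.6433.
Geometric mean = √(0.4917 × 0.6433) = 0.5624.
HTMT = 0.4642 / 0.5624 = 0.825.

0.825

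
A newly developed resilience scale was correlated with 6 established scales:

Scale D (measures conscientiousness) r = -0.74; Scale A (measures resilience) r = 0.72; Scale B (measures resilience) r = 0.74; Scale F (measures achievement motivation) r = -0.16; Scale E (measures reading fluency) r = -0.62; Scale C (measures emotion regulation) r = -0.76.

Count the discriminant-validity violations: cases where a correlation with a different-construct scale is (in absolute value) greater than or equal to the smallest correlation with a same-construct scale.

2

Convergent (same construct = resilience): Scale A, Scale B.
Smallest convergent = 0.72. Discriminant |r|: 0.74, 0.16, 0.62, 0.76; count ≥ 0.72 → 2.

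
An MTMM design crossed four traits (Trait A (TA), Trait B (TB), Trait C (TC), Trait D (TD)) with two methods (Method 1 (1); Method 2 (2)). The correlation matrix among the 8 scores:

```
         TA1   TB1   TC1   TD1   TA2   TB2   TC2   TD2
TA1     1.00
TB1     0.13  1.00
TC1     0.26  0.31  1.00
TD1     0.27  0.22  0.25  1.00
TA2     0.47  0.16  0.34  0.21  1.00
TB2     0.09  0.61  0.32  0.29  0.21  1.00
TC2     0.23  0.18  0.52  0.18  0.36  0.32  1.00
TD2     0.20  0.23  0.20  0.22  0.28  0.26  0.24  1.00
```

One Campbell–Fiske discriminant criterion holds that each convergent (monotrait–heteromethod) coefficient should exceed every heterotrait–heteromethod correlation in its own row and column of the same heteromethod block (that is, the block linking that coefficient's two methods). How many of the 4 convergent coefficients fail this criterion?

Each convergent coefficient versus the relevant comparison correlations:
TA (methods 1·2): 0.47 vs {0.09, 0.16, 0.23, 0.34, 0.20, 0.21} → pass.
TB (methods 1·2): 0.61 vs {0.16, 0.09, 0.18, 0.32, 0.23, 0.29} → pass.
TC (methods 1·2): 0.52 vs {0.34, 0.23, 0.32, 0.18, 0.20, 0.18} → pass.
TD (methods 1·2): 0.22 vs {0.21, 0.20, 0.29, 0.23, 0.18, 0.20} → fail.
1 of 4 fail.

1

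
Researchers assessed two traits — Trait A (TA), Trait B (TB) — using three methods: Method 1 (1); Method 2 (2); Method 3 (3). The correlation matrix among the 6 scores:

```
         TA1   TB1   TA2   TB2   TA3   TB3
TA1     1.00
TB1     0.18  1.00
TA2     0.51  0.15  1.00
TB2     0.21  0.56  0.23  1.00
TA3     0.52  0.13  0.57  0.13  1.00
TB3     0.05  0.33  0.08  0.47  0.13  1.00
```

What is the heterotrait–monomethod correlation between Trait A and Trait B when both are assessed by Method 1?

0.18

Different traits, same method: r(TA1, TB1) = 0.18.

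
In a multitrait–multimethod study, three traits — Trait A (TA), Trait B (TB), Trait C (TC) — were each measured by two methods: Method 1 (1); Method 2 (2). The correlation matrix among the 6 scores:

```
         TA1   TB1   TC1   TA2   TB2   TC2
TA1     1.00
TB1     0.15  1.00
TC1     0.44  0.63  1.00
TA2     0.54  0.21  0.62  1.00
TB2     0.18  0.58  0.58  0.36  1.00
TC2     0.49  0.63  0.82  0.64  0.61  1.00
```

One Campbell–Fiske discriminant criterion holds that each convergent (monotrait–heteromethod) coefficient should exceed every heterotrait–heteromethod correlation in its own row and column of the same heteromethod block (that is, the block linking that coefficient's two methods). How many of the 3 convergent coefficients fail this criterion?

2

Each convergent coefficient versus the relevant comparison correlations:
TA (methods 1·2): 0.54 vs {0.18, 0.21, 0.49, 0.62} → fail.
TB (methods 1·2): 0.58 vs {0.21, 0.18, 0.63, 0.58} → fail.
TC (methods 1·2): 0.82 vs {0.62, 0.49, 0.58, 0.63} → pass.
2 of 3 fail.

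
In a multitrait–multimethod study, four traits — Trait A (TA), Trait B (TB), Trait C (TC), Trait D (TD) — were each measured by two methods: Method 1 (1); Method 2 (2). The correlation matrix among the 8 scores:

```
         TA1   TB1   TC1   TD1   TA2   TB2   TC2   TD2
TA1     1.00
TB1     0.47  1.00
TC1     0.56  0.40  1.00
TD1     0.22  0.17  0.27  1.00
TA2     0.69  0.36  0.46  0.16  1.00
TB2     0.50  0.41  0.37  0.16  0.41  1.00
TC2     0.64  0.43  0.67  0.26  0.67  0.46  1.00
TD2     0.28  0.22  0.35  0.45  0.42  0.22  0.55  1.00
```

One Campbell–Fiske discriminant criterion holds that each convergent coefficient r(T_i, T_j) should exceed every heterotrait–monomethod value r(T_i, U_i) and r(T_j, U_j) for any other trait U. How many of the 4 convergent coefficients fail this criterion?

Each convergent coefficient versus the relevant comparison correlations:
TA (methods 1·2): 0.69 vs {0.47, 0.41, 0.56, 0.67, 0.22, 0.42} → pass.
TB (methods 1·2): 0.41 vs {0.47, 0.41, 0.40, 0.46, 0.17, 0.22} → fail.
TC (methods 1·2): 0.67 vs {0.56, 0.67, 0.40, 0.46, 0.27, 0.55} → fail.
TD (methods 1·2): 0.45 vs {0.22, 0.42, 0.17, 0.22, 0.27, 0.55} → fail.
3 of 4 fail.

3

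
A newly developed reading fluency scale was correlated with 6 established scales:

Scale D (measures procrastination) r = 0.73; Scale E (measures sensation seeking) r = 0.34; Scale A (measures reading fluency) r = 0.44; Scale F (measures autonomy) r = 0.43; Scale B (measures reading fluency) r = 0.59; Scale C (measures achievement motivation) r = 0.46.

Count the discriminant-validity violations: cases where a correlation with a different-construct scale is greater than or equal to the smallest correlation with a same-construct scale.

Convergent (same construct = reading fluency): Scale A, Scale B.
Smallest convergent = 0.44. Discriminant values: 0.73, 0.34, 0.43, 0.46; count ≥ 0.44 → 2.

2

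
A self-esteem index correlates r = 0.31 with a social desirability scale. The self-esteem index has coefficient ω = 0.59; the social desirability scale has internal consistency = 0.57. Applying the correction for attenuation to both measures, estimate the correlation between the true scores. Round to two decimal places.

0.53

r_true = r_obs / √(r_xx · r_yy) = 0.31 / √(0.59 × 0.57) = 0.31 / √0.3363 = 0.31 / 0.5799 ≈ 0.53.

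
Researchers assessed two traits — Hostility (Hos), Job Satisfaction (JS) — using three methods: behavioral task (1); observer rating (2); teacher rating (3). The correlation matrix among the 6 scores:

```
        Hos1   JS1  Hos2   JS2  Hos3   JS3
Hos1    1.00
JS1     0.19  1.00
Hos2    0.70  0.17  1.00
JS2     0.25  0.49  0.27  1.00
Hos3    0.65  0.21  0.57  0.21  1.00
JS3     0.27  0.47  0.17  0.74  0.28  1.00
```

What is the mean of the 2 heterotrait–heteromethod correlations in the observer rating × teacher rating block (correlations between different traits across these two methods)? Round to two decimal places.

HTHM values (method 2 × method 3): 0.17, 0.21; mean = 0.38/2 = 0.19.

0.19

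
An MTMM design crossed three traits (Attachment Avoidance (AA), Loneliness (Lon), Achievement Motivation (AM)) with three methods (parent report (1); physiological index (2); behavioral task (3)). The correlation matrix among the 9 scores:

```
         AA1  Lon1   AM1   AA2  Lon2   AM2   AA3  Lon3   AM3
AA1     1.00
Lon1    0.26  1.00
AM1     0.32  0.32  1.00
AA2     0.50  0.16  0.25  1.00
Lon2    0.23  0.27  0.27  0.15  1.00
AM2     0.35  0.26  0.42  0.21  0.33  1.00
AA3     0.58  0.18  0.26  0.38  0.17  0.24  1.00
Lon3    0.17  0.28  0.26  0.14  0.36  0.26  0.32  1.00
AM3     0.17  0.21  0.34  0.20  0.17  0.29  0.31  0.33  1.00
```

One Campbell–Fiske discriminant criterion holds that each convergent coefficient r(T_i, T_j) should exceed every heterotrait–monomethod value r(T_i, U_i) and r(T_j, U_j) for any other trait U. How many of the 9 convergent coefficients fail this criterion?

3

Checking each validity diagonal entry against its comparison values:
AA (methods 1·2): 0.50 vs {0.26, 0.15, 0.32, 0.21} → pass.
AA (methods 1·3): 0.58 vs {0.26, 0.32, 0.32, 0.31} → pass.
AA (methods 2·3): 0.38 vs {0.15, 0.32, 0.21, 0.31} → pass.
Lon (methods 1·2): 0.27 vs {0.26, 0.15, 0.32, 0.33} → fail.
Lon (methods 1·3): 0.28 vs {0.26, 0.32, 0.32, 0.33} → fail.
Lon (methods 2·3): 0.36 vs {0.15, 0.32, 0.33, 0.33} → pass.
AM (methods 1·2): 0.42 vs {0.32, 0.21, 0.32, 0.33} → pass.
AM (methods 1·3): 0.34 vs {0.32, 0.31, 0.32, 0.33} → pass.
AM (methods 2·3): 0.29 vs {0.21, 0.31, 0.33, 0.33} → fail.
3 of 9 fail.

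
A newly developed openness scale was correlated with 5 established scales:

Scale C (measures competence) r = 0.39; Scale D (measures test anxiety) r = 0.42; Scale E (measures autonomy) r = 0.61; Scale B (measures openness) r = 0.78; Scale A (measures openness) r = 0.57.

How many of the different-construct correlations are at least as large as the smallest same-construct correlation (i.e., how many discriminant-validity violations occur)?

1

Convergent (same construct = openness): Scale B, Scale A.
Smallest convergent = 0.57. Discriminant values: 0.39, 0.42, 0.61; count ≥ 0.57 → 1.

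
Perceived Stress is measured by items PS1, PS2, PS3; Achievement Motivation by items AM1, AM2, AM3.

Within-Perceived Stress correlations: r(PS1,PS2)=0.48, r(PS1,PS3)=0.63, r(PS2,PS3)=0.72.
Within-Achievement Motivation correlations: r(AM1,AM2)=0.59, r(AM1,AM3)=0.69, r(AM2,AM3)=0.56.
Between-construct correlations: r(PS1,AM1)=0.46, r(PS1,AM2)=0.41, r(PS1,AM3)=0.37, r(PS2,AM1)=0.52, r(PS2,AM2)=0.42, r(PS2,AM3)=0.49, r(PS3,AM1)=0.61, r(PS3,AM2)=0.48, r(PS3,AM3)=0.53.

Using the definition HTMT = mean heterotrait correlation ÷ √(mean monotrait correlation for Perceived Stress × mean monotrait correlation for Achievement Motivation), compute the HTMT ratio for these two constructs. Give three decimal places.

Mean heterotrait r = 4.29/9 = 0.4767.
Mean within-PS = 1.83/3 = 0.6100; mean within-AM = 1.84/3 = 0.6133.
Geometric mean = √(0.6100 × 0.6133) = 0.6116.
HTMT = 0.4767 / 0.6116 = 0.779.

0.779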